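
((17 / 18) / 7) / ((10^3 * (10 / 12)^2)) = 17 / 87500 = 0.00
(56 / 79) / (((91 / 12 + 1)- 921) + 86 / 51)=-11424 / 14677331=-0.00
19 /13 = 1.46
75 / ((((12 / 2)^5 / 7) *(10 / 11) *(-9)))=-385 / 46656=-0.01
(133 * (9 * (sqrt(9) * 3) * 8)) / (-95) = -4536 / 5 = -907.20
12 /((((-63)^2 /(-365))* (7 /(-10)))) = 14600 /9261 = 1.58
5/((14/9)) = 3.21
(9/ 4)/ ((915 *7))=3/ 8540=0.00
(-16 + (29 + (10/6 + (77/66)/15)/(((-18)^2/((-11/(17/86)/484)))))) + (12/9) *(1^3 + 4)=214474769/10905840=19.67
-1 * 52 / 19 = -52 / 19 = -2.74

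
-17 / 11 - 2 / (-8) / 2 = -125 / 88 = -1.42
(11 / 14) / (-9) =-11 / 126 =-0.09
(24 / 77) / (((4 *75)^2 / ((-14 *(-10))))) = 2 / 4125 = 0.00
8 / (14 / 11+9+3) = 0.60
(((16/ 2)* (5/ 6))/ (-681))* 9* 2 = -40/ 227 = -0.18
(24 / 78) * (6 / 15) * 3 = 24 / 65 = 0.37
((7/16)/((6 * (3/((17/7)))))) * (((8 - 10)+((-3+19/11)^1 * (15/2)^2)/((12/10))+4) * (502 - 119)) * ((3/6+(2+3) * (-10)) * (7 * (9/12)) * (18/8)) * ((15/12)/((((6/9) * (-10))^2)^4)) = 0.24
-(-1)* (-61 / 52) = -61 / 52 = -1.17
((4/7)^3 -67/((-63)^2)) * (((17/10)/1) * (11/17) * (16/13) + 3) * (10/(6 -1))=533738/361179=1.48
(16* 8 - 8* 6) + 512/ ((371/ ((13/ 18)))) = 270448/ 3339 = 81.00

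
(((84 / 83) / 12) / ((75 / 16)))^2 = 12544 / 38750625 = 0.00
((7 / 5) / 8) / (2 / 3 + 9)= 21 / 1160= 0.02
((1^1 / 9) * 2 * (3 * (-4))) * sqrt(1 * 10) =-8 * sqrt(10) / 3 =-8.43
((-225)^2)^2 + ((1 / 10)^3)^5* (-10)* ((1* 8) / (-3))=96108398437500000000001 / 37500000000000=2562890625.00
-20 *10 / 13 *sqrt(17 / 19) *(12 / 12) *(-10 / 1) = 2000 *sqrt(323) / 247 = 145.52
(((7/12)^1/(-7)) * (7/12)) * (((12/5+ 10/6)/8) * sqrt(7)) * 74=-15799 * sqrt(7)/8640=-4.84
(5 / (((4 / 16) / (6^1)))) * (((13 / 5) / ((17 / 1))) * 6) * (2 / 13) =288 / 17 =16.94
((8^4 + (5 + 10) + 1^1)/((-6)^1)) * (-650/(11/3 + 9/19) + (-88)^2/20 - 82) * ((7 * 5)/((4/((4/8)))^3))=-157309957/22656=-6943.41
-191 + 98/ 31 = -5823/ 31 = -187.84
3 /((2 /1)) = 3 /2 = 1.50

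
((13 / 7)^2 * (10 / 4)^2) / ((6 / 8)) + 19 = 7018 / 147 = 47.74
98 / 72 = 49 / 36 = 1.36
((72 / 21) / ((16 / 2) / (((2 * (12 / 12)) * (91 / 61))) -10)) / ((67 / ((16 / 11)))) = -832 / 81807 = -0.01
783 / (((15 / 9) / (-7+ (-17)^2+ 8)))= 136242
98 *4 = 392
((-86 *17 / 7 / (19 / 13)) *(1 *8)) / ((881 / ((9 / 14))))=-684216 / 820211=-0.83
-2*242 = -484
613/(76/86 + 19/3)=79077/931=84.94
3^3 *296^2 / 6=394272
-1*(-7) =7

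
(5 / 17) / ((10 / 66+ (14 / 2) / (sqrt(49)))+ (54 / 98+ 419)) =8085 / 11564692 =0.00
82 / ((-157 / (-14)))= 1148 / 157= 7.31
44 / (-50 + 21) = -44 / 29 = -1.52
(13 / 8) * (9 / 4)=117 / 32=3.66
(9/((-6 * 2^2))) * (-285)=855/8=106.88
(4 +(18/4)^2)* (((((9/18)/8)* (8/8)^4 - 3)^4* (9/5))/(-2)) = -4259961513/2621440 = -1625.05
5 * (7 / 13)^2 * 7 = 1715 / 169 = 10.15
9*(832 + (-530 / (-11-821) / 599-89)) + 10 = 1668787633 / 249184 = 6697.01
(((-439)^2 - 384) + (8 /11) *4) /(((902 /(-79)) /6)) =-501430143 /4961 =-101074.41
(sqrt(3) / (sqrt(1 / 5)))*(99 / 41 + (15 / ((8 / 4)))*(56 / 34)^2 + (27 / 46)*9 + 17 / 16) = 126913703*sqrt(15) / 4360432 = 112.73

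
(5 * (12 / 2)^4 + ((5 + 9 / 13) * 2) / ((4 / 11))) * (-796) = -5183000.92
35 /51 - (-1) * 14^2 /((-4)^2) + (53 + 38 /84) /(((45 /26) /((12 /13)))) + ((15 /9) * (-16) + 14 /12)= 15.94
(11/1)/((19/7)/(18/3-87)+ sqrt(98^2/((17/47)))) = 0.07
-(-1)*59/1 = 59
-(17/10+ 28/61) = -1317/610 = -2.16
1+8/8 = 2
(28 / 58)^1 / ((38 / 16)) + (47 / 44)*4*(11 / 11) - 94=-542605 / 6061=-89.52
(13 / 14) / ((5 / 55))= 143 / 14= 10.21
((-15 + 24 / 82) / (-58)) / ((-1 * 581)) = -603 / 1381618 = -0.00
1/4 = 0.25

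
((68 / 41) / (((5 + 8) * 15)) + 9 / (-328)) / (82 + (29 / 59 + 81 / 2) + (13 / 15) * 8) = -71449 / 490289644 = -0.00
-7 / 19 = -0.37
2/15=0.13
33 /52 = 0.63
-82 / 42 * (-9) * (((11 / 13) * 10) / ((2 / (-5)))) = -33825 / 91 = -371.70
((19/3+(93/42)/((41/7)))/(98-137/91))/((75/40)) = 600964/16200945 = 0.04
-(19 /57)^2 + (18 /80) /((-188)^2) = -1413679 /12723840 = -0.11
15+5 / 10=15.50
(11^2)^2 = 14641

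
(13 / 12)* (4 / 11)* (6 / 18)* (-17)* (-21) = 1547 / 33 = 46.88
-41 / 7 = -5.86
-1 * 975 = -975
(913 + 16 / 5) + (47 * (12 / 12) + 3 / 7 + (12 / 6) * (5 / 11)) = 371347 / 385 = 964.54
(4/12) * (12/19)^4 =6912/130321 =0.05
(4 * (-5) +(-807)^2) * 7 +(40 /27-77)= 123080242 /27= 4558527.48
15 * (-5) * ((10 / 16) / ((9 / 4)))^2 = -625 / 108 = -5.79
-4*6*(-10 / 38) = 120 / 19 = 6.32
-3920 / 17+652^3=277167577.41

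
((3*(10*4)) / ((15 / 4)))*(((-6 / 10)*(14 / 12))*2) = -44.80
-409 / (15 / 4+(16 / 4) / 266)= -217588 / 2003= -108.63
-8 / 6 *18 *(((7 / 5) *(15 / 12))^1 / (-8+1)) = 6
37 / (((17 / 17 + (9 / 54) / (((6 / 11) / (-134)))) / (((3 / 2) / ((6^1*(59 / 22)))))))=-3663 / 42421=-0.09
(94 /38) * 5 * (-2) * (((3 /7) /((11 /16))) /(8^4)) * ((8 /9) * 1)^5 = -60160 /28796229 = -0.00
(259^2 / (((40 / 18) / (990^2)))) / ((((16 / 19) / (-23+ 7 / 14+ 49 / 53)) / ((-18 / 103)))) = 11570302303147665 / 87344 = 132468198195.04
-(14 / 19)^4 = -0.29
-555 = -555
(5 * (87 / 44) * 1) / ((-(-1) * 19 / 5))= 2.60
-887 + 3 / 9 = -2660 / 3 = -886.67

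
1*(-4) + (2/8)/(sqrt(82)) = -4 + sqrt(82)/328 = -3.97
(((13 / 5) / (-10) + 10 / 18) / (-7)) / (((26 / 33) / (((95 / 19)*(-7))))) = 1463 / 780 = 1.88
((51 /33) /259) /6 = 17 /17094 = 0.00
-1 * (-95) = 95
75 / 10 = 15 / 2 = 7.50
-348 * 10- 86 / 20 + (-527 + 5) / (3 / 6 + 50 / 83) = -2414263 / 610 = -3957.81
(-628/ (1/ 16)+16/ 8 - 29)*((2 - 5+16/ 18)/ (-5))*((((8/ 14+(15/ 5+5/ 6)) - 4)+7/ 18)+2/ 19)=-2168140/ 567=-3823.88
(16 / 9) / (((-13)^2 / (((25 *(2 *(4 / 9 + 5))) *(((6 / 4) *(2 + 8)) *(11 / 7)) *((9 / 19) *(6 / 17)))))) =616000 / 54587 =11.28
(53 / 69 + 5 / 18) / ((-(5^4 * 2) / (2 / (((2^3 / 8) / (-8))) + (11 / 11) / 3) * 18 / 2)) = 20351 / 13972500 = 0.00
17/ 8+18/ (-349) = 5789/ 2792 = 2.07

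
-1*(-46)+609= 655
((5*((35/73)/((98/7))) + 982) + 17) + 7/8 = 584027/584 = 1000.05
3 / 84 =1 / 28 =0.04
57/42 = 19/14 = 1.36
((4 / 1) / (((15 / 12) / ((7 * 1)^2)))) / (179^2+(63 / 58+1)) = 45472 / 9292495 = 0.00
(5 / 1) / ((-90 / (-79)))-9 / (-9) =97 / 18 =5.39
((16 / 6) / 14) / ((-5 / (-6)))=8 / 35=0.23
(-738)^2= 544644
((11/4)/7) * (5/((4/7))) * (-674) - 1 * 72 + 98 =-18327/8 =-2290.88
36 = 36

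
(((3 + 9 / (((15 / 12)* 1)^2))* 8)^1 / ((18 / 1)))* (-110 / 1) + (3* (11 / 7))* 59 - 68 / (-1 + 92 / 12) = -16834 / 105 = -160.32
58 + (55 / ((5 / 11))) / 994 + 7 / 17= 989099 / 16898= 58.53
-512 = -512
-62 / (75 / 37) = -2294 / 75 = -30.59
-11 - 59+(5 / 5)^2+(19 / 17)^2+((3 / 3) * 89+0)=6141 / 289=21.25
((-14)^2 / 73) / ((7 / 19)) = 532 / 73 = 7.29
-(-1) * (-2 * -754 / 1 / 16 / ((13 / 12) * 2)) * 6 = 261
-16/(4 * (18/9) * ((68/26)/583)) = -7579/17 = -445.82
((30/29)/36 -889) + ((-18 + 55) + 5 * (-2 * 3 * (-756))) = 3798077/174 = 21828.03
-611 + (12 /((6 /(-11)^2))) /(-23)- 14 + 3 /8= -116867 /184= -635.15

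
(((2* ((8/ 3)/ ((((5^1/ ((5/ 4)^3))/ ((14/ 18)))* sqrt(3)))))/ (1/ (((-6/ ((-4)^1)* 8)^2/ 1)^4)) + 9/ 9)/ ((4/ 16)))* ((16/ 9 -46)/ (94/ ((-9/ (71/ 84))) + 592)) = -15528709324800* sqrt(3)/ 220439 -66864/ 220439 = -122013407.76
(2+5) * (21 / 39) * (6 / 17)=294 / 221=1.33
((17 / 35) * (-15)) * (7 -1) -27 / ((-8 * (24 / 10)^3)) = -155797 / 3584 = -43.47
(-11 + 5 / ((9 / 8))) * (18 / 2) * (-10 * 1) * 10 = 5900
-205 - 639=-844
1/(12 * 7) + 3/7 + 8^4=344101/84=4096.44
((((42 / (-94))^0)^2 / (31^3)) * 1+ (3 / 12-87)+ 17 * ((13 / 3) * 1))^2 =21875965980625 / 127800530064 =171.17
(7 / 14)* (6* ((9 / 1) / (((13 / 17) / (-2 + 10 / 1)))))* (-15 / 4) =-1059.23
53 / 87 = 0.61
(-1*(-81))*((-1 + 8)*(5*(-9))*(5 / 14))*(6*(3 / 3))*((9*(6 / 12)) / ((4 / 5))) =-2460375 / 8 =-307546.88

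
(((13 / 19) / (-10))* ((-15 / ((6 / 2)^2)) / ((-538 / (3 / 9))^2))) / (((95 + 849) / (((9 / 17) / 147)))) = 0.00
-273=-273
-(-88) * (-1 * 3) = -264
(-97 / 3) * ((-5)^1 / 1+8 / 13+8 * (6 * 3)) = -58685 / 13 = -4514.23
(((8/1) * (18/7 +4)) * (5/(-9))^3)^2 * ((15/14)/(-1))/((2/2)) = -5290000000/60761421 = -87.06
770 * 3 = 2310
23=23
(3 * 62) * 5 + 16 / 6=932.67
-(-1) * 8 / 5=8 / 5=1.60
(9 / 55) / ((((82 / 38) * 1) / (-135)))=-4617 / 451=-10.24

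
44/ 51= 0.86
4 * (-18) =-72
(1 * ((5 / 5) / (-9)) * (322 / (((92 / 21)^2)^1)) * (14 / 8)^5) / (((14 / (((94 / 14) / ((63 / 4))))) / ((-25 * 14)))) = 138237575 / 423936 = 326.08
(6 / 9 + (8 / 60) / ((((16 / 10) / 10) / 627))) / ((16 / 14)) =21973 / 48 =457.77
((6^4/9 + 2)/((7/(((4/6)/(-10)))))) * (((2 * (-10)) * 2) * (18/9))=2336/21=111.24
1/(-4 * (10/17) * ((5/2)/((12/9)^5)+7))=-4352/77755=-0.06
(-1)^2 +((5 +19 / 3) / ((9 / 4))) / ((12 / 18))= 77 / 9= 8.56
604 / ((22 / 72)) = 21744 / 11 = 1976.73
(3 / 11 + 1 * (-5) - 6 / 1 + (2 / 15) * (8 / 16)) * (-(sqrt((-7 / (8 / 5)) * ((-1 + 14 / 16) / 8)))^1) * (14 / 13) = 12313 * sqrt(70) / 34320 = 3.00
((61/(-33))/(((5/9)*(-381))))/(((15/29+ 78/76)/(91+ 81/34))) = 0.53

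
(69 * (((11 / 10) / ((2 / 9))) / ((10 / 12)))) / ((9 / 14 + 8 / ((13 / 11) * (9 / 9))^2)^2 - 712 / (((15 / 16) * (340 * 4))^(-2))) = -57359456154 / 161983148880616775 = -0.00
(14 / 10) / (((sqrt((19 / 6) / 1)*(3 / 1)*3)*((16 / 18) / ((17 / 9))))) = 119*sqrt(114) / 6840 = 0.19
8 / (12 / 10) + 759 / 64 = 3557 / 192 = 18.53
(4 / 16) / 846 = 1 / 3384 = 0.00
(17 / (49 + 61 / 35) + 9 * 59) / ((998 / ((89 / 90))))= 83984939 / 159520320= 0.53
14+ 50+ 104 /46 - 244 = -4088 /23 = -177.74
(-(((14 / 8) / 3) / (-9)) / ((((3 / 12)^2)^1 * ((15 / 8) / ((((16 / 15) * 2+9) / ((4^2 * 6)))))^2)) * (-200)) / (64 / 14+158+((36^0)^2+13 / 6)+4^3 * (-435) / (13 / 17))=71061172 / 3245606469675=0.00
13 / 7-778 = -5433 / 7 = -776.14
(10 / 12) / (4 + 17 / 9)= 15 / 106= 0.14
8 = 8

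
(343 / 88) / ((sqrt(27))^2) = 343 / 2376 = 0.14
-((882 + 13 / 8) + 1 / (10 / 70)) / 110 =-8.10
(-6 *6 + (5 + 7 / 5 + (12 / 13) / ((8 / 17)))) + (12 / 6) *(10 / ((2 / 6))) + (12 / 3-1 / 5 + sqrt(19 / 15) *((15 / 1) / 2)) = sqrt(285) / 2 + 4701 / 130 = 44.60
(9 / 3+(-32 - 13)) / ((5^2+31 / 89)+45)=-1246 / 2087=-0.60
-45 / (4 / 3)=-135 / 4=-33.75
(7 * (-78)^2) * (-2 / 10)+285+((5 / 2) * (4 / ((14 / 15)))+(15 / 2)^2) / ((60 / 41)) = -4584631 / 560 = -8186.84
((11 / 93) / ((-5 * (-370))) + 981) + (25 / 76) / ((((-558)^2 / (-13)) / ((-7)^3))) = 21473104819039 / 21888889200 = 981.00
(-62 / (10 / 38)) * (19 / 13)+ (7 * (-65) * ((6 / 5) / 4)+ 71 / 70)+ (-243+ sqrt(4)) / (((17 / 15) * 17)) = -12947861 / 26299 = -492.33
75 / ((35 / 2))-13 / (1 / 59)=-5339 / 7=-762.71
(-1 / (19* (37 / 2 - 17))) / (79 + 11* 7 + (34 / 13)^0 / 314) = -628 / 2792145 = -0.00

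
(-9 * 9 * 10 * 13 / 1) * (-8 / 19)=84240 / 19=4433.68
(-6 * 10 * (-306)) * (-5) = -91800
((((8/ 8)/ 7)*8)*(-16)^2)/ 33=2048/ 231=8.87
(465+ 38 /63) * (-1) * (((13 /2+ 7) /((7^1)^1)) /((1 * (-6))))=29333 /196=149.66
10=10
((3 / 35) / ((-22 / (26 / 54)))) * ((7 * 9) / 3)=-13 / 330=-0.04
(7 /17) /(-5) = -7 /85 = -0.08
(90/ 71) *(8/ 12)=0.85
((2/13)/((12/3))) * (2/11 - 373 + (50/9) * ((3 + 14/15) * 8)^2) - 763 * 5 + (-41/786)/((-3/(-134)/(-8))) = -10922441989/3034746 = -3599.13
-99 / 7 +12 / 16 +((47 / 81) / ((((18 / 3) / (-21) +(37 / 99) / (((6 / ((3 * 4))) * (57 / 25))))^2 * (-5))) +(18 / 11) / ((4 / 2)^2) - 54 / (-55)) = -82508334891 / 1066024960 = -77.40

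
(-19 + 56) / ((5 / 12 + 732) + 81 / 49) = 21756 / 431633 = 0.05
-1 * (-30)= 30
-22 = -22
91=91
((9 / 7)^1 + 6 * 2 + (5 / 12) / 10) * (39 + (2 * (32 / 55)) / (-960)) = 36018793 / 69300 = 519.75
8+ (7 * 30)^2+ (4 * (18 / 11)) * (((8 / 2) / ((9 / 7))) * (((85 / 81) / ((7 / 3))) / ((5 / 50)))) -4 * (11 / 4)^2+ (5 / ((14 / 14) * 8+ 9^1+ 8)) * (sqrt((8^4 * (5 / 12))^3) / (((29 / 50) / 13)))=52473167 / 1188+ 21299200 * sqrt(15) / 261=360228.52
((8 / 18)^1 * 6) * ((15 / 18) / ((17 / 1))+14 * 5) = 28580 / 153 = 186.80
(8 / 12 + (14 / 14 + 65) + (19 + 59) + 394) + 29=1703 / 3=567.67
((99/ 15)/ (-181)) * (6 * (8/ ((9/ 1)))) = -176/ 905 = -0.19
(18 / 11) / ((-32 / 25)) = -225 / 176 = -1.28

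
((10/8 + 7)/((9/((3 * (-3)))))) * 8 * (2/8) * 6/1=-99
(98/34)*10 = 490/17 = 28.82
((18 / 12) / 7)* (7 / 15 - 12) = -2.47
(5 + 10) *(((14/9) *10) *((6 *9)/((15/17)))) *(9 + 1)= 142800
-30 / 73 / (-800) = 3 / 5840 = 0.00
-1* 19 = -19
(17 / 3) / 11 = 17 / 33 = 0.52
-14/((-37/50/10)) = 7000/37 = 189.19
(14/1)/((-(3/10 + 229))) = -140/2293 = -0.06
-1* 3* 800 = -2400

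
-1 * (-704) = 704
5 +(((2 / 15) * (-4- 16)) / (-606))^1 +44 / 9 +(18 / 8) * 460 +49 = 994349 / 909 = 1093.89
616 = 616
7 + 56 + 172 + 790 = 1025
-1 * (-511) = 511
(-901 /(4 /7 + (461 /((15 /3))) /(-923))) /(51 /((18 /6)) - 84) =29106805 /1020611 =28.52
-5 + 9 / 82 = -401 / 82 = -4.89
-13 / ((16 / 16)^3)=-13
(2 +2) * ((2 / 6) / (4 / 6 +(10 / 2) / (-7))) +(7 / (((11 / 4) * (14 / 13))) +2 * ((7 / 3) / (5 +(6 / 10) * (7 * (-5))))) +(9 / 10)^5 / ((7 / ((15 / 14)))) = -1671179149 / 64680000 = -25.84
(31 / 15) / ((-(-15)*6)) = 31 / 1350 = 0.02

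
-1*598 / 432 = -299 / 216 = -1.38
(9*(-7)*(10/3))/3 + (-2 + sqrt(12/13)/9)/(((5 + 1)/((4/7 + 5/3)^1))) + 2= -4331/63 + 47*sqrt(39)/7371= -68.71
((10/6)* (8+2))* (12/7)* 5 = 142.86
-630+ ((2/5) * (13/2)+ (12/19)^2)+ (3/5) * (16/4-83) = -1217294/1805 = -674.40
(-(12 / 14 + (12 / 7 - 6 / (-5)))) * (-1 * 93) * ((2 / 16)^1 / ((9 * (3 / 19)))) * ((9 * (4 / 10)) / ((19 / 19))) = 19437 / 175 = 111.07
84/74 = 42/37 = 1.14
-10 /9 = -1.11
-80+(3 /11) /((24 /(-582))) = -3811 /44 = -86.61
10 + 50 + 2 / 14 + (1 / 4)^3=26951 / 448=60.16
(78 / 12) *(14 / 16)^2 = 637 / 128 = 4.98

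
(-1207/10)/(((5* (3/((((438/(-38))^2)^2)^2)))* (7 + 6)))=-2128819962713632662429/11039315976650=-192839843.27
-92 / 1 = -92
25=25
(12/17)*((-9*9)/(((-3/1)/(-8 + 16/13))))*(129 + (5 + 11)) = -4134240/221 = -18706.97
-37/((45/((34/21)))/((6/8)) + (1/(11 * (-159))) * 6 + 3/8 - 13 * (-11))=-2933656/14305965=-0.21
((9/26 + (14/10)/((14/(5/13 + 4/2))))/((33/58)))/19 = 116/2145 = 0.05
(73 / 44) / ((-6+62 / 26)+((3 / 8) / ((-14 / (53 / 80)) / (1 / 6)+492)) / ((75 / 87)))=-306147400 / 666917009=-0.46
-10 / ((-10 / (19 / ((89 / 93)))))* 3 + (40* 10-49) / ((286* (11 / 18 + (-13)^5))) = 389707727166 / 6542914477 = 59.56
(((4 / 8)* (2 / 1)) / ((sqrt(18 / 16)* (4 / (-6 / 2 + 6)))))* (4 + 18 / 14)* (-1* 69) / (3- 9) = 851* sqrt(2) / 28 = 42.98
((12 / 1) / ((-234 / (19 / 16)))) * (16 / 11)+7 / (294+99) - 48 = -2701529 / 56199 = -48.07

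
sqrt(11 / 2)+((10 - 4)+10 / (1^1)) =sqrt(22) / 2+16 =18.35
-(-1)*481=481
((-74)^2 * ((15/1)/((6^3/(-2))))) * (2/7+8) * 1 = -397010/63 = -6301.75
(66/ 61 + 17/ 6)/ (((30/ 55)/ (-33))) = -173393/ 732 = -236.88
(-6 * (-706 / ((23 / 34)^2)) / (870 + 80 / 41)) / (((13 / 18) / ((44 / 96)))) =6.74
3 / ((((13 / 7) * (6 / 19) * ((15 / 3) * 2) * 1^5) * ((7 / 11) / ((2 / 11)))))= 0.15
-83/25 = -3.32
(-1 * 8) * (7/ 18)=-28/ 9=-3.11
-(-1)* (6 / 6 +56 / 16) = 9 / 2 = 4.50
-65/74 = -0.88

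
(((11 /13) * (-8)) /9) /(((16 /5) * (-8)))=55 /1872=0.03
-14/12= -7/6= -1.17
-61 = -61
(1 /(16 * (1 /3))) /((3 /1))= 0.06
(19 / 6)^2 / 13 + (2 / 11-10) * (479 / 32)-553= -7198907 / 10296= -699.19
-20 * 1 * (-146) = 2920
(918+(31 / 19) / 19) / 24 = 331429 / 8664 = 38.25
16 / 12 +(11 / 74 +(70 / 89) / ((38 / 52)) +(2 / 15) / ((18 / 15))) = 3006271 / 1126206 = 2.67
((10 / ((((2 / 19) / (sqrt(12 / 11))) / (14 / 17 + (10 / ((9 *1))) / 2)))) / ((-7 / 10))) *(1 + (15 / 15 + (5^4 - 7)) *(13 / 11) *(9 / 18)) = -1617431050 *sqrt(33) / 129591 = -71698.14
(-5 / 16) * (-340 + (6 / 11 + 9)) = 18175 / 176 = 103.27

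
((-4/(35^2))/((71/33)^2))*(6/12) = -2178/6175225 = -0.00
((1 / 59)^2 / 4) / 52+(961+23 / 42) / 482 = 7310174681 / 3664406928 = 1.99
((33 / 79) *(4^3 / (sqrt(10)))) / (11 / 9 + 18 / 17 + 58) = 161568 *sqrt(10) / 3643085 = 0.14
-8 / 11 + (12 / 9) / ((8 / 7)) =29 / 66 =0.44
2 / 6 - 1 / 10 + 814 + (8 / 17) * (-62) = 400379 / 510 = 785.06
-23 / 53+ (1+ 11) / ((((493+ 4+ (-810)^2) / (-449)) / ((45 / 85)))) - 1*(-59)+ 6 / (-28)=483251584189 / 8282314558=58.35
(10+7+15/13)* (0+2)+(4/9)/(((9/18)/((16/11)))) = 48392/1287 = 37.60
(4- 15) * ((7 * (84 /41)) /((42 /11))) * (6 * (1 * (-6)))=60984 /41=1487.41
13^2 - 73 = 96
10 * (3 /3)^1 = 10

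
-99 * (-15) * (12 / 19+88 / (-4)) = -602910 / 19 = -31732.11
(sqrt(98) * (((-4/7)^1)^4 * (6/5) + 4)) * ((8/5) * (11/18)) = 2180464 * sqrt(2)/77175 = 39.96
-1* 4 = -4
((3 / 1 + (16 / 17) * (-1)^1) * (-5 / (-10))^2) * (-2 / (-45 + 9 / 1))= 35 / 1224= 0.03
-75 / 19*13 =-975 / 19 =-51.32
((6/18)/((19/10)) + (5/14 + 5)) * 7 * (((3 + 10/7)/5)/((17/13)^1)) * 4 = 711698/6783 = 104.92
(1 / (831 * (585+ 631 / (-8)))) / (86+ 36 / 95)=380 / 13805442057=0.00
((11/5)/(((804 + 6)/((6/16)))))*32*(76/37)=1672/24975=0.07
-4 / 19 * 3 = -12 / 19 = -0.63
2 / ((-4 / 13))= -13 / 2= -6.50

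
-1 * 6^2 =-36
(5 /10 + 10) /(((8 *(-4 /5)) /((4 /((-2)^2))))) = -105 /64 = -1.64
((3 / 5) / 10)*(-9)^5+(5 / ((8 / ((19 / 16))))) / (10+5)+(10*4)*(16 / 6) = -32987749 / 9600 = -3436.22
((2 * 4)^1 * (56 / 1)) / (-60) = -112 / 15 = -7.47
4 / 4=1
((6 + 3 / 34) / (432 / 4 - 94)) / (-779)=-207 / 370804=-0.00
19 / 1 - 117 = -98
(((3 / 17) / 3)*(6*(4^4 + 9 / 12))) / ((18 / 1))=1027 / 204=5.03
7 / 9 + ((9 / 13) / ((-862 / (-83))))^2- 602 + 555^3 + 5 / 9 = 64402083021958855 / 376723308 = 170953274.34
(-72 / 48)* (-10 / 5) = 3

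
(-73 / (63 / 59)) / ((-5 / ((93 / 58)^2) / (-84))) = -12417081 / 4205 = -2952.93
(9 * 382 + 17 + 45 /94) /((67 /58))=9419635 /3149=2991.31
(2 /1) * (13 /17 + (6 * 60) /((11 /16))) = 196126 /187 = 1048.80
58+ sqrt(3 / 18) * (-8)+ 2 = 60 - 4 * sqrt(6) / 3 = 56.73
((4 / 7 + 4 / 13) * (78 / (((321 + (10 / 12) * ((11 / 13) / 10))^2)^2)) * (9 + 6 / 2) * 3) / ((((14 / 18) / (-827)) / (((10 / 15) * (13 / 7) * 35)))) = -3300747082909286400 / 308387069671136598289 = -0.01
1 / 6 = 0.17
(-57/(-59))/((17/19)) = 1.08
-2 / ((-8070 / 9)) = 0.00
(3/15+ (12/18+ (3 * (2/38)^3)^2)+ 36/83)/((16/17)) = 80927748328/58572121845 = 1.38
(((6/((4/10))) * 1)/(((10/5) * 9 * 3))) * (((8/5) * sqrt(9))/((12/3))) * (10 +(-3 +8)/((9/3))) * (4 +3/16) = 2345/144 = 16.28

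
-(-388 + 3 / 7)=2713 / 7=387.57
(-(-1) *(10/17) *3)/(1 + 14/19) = 190/187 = 1.02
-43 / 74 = -0.58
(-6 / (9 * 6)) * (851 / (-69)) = 37 / 27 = 1.37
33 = 33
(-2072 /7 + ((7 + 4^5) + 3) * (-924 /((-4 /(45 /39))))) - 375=3574087 /13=274929.77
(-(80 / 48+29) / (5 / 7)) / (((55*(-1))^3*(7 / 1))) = 92 / 2495625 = 0.00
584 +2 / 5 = 2922 / 5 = 584.40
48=48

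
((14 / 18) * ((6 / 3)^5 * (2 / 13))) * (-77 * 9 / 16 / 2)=-1078 / 13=-82.92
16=16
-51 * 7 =-357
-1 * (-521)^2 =-271441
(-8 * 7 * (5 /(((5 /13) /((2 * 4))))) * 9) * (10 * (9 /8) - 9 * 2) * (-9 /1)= -3184272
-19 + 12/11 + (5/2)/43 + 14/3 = -37417/2838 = -13.18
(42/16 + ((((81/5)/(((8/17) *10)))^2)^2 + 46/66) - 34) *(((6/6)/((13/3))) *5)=92728271093153/732160000000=126.65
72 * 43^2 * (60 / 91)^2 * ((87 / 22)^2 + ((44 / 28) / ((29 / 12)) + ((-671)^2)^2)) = 11732193154362160.21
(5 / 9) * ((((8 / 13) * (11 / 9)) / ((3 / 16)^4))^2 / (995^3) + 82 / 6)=1209164955217519849 / 159251491535370975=7.59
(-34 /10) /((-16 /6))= 51 /40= 1.28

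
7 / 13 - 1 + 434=5636 / 13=433.54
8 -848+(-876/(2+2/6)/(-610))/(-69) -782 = -79648748/49105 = -1622.01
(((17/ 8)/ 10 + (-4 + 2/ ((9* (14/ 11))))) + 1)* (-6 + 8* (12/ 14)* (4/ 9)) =408239/ 52920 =7.71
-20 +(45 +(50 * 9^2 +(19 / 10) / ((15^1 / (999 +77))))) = 315847 / 75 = 4211.29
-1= -1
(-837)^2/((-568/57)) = -70303.58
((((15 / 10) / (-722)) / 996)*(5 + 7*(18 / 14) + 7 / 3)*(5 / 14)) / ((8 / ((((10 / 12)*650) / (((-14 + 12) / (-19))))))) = -56875 / 7266816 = -0.01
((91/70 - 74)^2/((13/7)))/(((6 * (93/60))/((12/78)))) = 3699703/78585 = 47.08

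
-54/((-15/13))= 234/5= 46.80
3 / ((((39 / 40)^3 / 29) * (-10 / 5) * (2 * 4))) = -116000 / 19773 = -5.87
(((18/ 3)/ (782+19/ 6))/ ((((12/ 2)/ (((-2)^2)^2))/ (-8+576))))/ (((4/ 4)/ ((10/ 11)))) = 545280/ 51821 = 10.52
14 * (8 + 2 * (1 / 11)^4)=1639820 / 14641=112.00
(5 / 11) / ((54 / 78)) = 65 / 99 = 0.66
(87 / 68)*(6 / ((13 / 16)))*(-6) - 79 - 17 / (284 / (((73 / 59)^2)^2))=-103301870614625 / 760534045804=-135.83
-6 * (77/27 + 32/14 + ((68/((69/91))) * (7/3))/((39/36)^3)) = -249371786/244881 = -1018.34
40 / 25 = 8 / 5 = 1.60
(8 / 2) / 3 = 4 / 3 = 1.33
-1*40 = -40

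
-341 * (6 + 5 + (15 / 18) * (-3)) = -5797 / 2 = -2898.50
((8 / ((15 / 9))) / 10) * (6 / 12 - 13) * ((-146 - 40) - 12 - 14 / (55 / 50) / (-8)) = 12963 / 11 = 1178.45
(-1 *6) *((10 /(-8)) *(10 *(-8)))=-600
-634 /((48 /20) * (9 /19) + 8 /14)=-210805 /568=-371.14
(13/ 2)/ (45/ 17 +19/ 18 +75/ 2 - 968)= -1989/ 283600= -0.01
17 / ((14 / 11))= 187 / 14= 13.36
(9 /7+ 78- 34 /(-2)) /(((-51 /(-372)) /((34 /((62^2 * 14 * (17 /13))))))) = 8762 /25823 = 0.34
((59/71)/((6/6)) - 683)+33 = -46091/71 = -649.17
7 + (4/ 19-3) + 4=156/ 19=8.21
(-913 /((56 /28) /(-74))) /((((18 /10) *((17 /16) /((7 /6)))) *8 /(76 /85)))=17971492 /7803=2303.15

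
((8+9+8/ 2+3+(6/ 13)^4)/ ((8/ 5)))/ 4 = 429225/ 114244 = 3.76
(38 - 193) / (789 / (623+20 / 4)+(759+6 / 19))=-0.20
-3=-3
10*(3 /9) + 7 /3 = 17 /3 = 5.67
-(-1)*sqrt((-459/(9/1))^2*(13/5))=51*sqrt(65)/5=82.24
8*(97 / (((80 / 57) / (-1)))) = -5529 / 10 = -552.90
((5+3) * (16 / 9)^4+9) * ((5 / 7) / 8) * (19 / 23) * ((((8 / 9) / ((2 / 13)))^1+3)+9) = 1108340300 / 9506889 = 116.58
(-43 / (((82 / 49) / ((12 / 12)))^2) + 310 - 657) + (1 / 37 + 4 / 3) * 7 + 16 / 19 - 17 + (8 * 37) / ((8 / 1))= -4707919103 / 14180916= -331.99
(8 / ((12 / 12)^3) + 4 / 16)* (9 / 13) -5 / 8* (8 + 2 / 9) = 67 / 117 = 0.57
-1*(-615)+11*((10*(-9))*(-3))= 3585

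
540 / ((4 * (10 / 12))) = 162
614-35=579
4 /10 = 2 /5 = 0.40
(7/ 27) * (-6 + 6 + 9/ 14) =1/ 6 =0.17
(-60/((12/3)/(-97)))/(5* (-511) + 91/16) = -23280/40789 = -0.57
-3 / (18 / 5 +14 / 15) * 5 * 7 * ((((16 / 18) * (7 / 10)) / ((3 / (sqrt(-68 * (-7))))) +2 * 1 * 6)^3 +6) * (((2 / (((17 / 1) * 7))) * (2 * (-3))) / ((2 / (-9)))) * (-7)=1616291264 * sqrt(119) / 117045 +3090759 / 17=332449.33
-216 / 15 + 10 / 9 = -598 / 45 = -13.29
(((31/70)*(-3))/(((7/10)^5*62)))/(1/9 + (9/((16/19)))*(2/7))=-0.04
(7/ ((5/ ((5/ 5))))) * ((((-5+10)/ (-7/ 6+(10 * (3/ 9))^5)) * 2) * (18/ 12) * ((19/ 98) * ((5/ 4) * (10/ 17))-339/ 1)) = -823094217/ 47465054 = -17.34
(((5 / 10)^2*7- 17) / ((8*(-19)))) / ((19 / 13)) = 793 / 11552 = 0.07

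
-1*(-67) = 67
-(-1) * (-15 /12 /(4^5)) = -5 /4096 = -0.00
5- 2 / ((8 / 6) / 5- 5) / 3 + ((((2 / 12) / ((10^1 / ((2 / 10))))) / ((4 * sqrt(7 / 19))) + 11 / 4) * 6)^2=277.66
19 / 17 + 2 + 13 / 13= 70 / 17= 4.12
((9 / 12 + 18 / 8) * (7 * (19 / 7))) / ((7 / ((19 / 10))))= 1083 / 70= 15.47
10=10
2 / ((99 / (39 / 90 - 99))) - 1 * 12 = -20777 / 1485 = -13.99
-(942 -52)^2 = -792100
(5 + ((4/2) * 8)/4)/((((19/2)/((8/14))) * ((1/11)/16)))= 12672/133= 95.28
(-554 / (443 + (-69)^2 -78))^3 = -21253933 / 16836267547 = -0.00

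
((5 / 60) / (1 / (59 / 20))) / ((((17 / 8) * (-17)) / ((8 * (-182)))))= 42952 / 4335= 9.91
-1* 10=-10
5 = 5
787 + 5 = 792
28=28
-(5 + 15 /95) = -98 /19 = -5.16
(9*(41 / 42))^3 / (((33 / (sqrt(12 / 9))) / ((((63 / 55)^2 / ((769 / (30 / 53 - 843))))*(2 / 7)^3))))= -12359878614*sqrt(3) / 26910828175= -0.80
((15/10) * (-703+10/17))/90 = -11941/1020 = -11.71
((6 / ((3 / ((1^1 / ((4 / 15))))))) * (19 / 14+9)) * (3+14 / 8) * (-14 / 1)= -41325 / 8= -5165.62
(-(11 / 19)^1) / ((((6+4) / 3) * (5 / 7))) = -231 / 950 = -0.24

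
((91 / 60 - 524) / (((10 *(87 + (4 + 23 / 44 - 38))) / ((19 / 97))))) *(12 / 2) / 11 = -595631 / 5710875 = -0.10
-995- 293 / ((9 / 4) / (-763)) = 885281 / 9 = 98364.56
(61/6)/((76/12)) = 61/38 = 1.61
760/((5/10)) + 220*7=3060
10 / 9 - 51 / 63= 0.30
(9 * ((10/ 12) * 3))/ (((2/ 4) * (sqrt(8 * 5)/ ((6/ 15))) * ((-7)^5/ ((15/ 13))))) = -27 * sqrt(10)/ 436982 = -0.00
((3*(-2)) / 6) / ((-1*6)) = 1 / 6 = 0.17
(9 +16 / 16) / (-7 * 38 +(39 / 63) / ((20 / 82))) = -2100 / 55327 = -0.04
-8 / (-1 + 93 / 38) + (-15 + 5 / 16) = -17789 / 880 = -20.21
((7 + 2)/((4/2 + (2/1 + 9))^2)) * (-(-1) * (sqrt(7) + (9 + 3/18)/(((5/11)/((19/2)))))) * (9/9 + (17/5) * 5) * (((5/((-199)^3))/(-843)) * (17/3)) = 1530 * sqrt(7)/374241765911 + 586245/748483531822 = 0.00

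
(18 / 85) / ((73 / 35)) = 126 / 1241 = 0.10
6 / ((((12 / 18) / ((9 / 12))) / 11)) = 74.25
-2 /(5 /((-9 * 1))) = 18 /5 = 3.60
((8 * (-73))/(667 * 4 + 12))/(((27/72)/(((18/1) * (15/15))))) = -3504/335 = -10.46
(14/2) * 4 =28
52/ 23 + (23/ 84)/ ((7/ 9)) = 11779/ 4508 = 2.61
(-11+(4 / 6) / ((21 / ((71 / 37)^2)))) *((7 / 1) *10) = -9386350 / 12321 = -761.82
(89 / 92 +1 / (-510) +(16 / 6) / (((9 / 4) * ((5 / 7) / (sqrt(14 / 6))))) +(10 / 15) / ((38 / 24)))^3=210796804021818387923 / 7173479228049144000 +8240185005645614 * sqrt(21) / 1222093774128375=60.28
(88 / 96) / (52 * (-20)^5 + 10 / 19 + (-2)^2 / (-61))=-12749 / 2314291193592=-0.00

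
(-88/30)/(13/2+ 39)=-88/1365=-0.06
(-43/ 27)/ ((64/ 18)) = -43/ 96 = -0.45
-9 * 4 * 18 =-648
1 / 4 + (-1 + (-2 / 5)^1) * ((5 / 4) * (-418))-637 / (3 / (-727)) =1861177 / 12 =155098.08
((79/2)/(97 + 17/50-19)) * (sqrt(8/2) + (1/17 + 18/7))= 2.33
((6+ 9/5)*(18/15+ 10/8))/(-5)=-1911/500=-3.82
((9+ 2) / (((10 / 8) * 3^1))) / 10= 22 / 75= 0.29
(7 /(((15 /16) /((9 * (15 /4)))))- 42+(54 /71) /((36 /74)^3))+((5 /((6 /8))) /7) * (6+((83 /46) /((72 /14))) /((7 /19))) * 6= 316455593 /1234548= 256.33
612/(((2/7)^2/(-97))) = -727209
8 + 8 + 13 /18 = 301 /18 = 16.72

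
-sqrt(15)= -3.87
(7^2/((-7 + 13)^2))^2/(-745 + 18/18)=-2401/964224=-0.00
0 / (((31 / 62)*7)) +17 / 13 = 17 / 13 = 1.31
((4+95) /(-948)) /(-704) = 3 /20224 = 0.00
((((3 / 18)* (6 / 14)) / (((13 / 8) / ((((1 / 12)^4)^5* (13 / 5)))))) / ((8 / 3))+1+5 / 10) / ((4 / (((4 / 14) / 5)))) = 134181599735661629276161 / 6261807987664209366220800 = 0.02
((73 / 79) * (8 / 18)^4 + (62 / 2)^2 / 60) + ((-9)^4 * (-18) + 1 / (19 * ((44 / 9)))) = -63958296257672 / 541643355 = -118081.94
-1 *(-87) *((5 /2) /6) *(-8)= -290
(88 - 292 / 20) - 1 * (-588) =3307 / 5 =661.40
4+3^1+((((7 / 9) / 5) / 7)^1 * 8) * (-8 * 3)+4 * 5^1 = 341 / 15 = 22.73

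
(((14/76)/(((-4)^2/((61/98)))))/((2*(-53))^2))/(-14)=-61/1338971648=-0.00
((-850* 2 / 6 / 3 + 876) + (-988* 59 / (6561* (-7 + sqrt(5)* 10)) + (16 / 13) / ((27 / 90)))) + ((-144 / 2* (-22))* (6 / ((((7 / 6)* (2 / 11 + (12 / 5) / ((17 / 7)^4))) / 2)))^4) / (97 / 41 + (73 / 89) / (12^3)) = 287346819155613696892989645985088127838745453699882 / 151767488625921226459054407639426402172311-582920* sqrt(5) / 2959011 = 1893335797.35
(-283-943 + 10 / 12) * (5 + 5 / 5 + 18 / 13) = -117616 / 13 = -9047.38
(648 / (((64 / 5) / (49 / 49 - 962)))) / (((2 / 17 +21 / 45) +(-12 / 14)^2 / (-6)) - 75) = 4863116475 / 7450832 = 652.69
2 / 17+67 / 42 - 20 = -13057 / 714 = -18.29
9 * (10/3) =30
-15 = -15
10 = 10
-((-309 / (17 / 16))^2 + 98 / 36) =-439990609 / 5202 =-84581.05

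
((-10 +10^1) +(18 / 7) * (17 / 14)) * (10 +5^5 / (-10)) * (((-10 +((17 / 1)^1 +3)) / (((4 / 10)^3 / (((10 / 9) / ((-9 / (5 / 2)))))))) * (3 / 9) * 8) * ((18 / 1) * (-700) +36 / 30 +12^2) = -667175093750 / 441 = -1512868693.31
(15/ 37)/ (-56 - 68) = -15/ 4588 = -0.00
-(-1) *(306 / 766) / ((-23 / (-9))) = 0.16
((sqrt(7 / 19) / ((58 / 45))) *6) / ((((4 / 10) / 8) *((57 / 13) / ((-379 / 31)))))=-4434300 *sqrt(133) / 324539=-157.57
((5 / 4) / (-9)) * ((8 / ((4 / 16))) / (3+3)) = -20 / 27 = -0.74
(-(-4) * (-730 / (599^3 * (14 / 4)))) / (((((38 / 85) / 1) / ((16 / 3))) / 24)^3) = -940176834560000 / 10319040335387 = -91.11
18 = 18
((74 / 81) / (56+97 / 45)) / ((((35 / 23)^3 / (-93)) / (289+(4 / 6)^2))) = -14541682058 / 121180185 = -120.00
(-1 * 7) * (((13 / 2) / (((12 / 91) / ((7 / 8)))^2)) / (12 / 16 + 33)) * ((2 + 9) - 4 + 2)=-36924979 / 69120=-534.22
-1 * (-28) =28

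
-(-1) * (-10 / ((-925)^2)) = -2 / 171125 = -0.00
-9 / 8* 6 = -27 / 4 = -6.75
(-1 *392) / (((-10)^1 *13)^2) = -98 / 4225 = -0.02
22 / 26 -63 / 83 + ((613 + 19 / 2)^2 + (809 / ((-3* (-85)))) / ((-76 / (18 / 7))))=18907351215589 / 48792380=387506.23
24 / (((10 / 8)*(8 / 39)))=468 / 5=93.60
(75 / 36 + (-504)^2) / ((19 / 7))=21337519 / 228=93585.61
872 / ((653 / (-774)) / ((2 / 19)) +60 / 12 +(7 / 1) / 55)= -74242080 / 245849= -301.98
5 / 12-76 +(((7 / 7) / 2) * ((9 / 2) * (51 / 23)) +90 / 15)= -4457 / 69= -64.59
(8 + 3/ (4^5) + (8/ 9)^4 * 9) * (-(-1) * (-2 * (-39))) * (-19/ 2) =-2511609373/ 248832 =-10093.59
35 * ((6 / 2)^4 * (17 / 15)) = 3213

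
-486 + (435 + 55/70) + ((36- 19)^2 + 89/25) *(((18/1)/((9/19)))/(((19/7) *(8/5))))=87839/35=2509.69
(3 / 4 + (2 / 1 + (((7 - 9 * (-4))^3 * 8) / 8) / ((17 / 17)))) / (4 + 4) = 318039 / 32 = 9938.72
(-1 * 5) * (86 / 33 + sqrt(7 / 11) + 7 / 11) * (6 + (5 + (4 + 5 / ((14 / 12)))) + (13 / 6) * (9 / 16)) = -819085 / 2464 -22965 * sqrt(77) / 2464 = -414.21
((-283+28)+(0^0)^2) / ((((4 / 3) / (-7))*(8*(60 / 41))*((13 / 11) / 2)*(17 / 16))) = 400939 / 2210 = 181.42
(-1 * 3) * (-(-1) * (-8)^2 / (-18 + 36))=-32 / 3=-10.67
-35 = -35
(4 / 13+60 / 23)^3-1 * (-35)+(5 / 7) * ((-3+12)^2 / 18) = 23583798837 / 374232586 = 63.02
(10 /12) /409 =5 /2454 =0.00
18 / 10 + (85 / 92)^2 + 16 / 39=5056859 / 1650480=3.06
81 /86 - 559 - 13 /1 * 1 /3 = -145097 /258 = -562.39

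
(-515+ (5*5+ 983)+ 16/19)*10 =93830/19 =4938.42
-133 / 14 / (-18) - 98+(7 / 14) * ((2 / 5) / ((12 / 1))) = -8771 / 90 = -97.46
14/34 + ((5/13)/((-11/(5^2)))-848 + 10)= -2038302/2431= -838.46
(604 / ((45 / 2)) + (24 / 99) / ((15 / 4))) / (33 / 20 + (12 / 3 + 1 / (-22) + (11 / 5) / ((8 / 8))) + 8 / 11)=5920 / 1877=3.15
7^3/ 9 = 343/ 9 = 38.11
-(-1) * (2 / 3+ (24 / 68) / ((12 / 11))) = 101 / 102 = 0.99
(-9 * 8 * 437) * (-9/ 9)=31464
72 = 72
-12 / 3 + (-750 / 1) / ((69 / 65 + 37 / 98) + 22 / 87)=-419393176 / 937669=-447.27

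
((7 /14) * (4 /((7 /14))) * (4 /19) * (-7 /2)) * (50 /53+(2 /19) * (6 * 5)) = -231280 /19133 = -12.09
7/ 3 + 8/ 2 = 19/ 3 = 6.33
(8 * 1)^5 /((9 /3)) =32768 /3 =10922.67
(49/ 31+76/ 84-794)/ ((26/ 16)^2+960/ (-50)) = 164888320/ 3449649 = 47.80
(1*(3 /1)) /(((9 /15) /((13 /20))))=13 /4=3.25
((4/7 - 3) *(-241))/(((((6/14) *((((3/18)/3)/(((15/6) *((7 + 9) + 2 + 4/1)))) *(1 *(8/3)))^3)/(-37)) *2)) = -165472486999875/128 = -1292753804686.52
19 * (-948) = -18012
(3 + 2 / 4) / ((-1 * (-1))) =7 / 2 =3.50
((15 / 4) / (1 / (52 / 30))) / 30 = 13 / 60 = 0.22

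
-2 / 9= -0.22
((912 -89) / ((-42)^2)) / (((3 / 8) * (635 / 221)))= 0.43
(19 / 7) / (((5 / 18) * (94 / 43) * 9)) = 817 / 1645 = 0.50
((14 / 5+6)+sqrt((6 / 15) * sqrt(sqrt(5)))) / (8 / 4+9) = sqrt(2) * 5^(5 / 8) / 55+4 / 5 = 0.87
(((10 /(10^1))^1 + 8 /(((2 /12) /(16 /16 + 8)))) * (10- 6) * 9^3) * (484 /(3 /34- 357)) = -6925935456 /4045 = -1712221.37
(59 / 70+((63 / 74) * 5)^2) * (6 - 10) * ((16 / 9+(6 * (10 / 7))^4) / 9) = -424058018643472 / 9318557115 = -45506.83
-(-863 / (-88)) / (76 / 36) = -7767 / 1672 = -4.65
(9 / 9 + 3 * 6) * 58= 1102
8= 8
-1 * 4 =-4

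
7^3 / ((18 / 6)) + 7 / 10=3451 / 30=115.03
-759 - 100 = -859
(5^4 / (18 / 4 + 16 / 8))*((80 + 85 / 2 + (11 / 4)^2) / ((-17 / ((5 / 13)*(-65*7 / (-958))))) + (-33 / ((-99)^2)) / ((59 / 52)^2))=-235755919049375 / 1751089090608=-134.63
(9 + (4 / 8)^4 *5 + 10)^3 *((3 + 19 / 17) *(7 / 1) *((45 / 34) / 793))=346.52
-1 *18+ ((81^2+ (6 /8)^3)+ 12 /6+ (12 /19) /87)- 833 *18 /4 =98630909 /35264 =2796.93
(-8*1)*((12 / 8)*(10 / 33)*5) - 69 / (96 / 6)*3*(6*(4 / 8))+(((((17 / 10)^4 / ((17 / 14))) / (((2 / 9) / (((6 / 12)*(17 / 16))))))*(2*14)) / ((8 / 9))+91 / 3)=491.30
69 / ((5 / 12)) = 165.60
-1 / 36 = -0.03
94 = 94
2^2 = 4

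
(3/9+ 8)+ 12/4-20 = -26/3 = -8.67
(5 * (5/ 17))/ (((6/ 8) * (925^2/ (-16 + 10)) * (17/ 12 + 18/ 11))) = -1056/ 234475475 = -0.00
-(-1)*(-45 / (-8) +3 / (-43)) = 1911 / 344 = 5.56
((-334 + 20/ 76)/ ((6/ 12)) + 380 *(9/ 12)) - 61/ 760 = -290741/ 760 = -382.55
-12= -12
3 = 3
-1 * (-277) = 277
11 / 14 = 0.79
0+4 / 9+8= 76 / 9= 8.44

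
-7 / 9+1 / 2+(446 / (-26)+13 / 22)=-21674 / 1287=-16.84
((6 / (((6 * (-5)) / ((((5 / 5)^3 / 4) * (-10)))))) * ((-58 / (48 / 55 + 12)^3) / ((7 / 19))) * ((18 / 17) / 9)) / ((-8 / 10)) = 458363125 / 84464989056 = 0.01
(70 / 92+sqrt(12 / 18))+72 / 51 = sqrt(6) / 3+1699 / 782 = 2.99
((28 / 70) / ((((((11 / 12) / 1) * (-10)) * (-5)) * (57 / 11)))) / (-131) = -4 / 311125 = -0.00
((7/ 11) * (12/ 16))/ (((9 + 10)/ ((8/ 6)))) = 7/ 209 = 0.03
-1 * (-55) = 55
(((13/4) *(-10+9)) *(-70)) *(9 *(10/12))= 6825/4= 1706.25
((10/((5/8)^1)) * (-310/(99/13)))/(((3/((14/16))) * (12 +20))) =-5.94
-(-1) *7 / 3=7 / 3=2.33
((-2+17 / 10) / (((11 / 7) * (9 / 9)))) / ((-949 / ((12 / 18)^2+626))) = 19733 / 156585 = 0.13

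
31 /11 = 2.82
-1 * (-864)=864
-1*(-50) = 50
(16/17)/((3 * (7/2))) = 32/357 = 0.09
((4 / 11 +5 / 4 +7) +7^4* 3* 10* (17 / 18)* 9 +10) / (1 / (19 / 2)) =511860741 / 88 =5816599.33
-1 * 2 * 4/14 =-4/7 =-0.57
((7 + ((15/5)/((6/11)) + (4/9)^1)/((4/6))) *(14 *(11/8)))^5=688050733391135190307/254803968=2700314044525.14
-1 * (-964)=964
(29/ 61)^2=841/ 3721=0.23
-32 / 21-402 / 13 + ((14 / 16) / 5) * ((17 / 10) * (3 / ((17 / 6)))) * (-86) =-1625357 / 27300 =-59.54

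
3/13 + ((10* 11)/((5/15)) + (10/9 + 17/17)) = 38884/117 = 332.34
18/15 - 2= -4/5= -0.80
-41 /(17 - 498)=41 /481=0.09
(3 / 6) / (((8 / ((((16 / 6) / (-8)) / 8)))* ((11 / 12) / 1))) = -0.00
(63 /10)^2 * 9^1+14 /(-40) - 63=14693 /50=293.86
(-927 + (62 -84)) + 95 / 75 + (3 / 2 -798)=-52327 / 30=-1744.23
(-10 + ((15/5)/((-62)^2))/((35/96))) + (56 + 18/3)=1749092/33635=52.00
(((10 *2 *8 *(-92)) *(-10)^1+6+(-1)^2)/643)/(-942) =-49069/201902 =-0.24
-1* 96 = -96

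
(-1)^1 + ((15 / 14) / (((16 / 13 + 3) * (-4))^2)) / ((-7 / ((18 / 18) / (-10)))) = -9485893 / 9486400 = -1.00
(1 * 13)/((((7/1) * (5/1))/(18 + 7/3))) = 793/105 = 7.55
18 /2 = 9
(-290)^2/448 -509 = -35983/112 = -321.28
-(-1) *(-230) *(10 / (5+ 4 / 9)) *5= -2112.24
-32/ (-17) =1.88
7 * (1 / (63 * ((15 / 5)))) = 1 / 27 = 0.04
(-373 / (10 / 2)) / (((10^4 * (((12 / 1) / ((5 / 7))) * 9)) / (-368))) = 8579 / 472500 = 0.02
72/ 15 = 24/ 5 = 4.80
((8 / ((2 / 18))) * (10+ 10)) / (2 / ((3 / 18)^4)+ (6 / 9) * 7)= 432 / 779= 0.55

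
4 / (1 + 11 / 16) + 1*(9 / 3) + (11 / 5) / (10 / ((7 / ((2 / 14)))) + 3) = 128378 / 21195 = 6.06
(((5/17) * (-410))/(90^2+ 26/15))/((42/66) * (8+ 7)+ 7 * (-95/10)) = 338250/1294312663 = 0.00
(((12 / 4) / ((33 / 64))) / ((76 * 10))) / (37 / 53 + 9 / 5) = 212 / 69179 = 0.00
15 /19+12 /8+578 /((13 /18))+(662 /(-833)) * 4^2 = 325037891 /411502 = 789.88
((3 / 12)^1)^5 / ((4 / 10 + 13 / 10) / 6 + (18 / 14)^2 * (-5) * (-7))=105 / 6251264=0.00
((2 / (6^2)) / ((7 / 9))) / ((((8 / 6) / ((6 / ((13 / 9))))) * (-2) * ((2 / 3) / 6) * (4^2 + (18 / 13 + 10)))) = -729 / 19936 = -0.04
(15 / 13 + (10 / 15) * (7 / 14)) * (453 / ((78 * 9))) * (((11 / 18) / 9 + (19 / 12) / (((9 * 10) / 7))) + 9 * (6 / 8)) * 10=98479331 / 1478412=66.61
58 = 58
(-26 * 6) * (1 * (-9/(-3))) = -468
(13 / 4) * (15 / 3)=65 / 4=16.25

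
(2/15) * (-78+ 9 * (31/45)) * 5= -718/15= -47.87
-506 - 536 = -1042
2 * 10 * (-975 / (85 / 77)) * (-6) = 1801800 / 17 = 105988.24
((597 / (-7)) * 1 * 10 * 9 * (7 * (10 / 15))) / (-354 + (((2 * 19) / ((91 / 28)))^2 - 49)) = 134.52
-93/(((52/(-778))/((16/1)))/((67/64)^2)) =162398553/6656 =24398.82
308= 308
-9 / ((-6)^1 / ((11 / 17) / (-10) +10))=5067 / 340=14.90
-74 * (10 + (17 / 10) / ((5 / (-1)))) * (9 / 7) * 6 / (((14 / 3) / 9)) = -1861137 / 175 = -10635.07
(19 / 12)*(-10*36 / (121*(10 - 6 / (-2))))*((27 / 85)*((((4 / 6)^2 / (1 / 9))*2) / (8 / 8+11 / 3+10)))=-18468 / 294151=-0.06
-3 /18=-1 /6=-0.17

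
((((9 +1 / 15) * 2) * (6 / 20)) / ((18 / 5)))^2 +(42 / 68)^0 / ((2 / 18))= 22849 / 2025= 11.28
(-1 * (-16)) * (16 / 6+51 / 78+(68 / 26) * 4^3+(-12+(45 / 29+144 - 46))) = 4673416 / 1131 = 4132.11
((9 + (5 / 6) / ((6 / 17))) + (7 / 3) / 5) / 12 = 2129 / 2160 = 0.99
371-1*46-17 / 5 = 1608 / 5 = 321.60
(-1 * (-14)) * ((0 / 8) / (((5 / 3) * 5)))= 0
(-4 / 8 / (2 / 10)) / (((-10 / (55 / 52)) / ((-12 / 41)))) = -165 / 2132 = -0.08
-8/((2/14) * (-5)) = 56/5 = 11.20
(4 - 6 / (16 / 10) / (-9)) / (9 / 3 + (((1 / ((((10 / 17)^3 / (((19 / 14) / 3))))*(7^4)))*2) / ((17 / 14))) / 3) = 47719875 / 32418991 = 1.47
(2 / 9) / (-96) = -1 / 432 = -0.00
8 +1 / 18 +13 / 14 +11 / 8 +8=9253 / 504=18.36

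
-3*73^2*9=-143883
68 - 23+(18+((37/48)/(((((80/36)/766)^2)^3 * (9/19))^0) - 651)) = -28187/48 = -587.23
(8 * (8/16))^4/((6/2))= 256/3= 85.33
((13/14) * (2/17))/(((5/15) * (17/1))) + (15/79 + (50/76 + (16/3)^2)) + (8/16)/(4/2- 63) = 48850089583/1667051127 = 29.30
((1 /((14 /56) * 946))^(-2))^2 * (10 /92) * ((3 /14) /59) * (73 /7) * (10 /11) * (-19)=-473357870227275 /2127776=-222466025.67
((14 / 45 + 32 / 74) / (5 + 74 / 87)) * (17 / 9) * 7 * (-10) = -8544676 / 508491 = -16.80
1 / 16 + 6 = 97 / 16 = 6.06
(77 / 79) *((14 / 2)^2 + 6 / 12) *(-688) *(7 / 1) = -18356184 / 79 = -232356.76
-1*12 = -12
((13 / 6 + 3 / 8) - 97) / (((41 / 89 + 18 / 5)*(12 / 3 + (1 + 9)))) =-1008815 / 607152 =-1.66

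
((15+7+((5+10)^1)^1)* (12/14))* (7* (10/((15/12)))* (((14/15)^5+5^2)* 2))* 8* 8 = 1479314151424/253125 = 5844204.06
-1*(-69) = 69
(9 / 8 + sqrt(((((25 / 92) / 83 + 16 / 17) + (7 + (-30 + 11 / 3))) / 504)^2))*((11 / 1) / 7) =2507686555 / 1373930208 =1.83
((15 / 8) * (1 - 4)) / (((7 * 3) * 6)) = -5 / 112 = -0.04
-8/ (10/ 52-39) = 208/ 1009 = 0.21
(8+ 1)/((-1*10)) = -9/10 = -0.90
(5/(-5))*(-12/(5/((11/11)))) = 2.40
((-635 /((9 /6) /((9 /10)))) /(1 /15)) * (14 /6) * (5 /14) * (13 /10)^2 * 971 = -62521719 /8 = -7815214.88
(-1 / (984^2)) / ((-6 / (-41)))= -1 / 141696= -0.00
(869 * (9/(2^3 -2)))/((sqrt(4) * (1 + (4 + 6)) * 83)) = 237/332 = 0.71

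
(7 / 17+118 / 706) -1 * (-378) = 2271852 / 6001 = 378.58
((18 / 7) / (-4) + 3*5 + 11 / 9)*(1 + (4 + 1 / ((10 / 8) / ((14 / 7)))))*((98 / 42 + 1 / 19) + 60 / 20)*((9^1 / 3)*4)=13258102 / 1995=6645.67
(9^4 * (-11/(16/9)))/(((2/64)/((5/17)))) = -6495390/17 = -382081.76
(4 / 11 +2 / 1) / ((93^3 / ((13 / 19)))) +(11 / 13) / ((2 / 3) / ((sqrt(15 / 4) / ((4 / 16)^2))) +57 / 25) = 1138383993719342 / 3067137619527267 - 16500 * sqrt(15) / 18244759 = 0.37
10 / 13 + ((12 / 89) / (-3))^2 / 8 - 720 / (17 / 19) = -1407323628 / 1750541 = -803.94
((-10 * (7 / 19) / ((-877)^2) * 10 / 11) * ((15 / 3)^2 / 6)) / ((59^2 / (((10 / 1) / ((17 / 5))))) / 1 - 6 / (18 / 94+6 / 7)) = -10062500 / 653194999328553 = -0.00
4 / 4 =1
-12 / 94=-6 / 47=-0.13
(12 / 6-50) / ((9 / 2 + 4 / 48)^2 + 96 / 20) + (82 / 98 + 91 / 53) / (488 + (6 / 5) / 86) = -9390588395080 / 5063044361011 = -1.85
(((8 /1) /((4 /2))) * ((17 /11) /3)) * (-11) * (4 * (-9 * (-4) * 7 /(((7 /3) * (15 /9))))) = -29376 /5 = -5875.20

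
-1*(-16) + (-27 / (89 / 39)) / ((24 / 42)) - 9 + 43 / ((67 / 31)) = 147655 / 23852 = 6.19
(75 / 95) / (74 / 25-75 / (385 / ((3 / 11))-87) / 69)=34275750 / 128475587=0.27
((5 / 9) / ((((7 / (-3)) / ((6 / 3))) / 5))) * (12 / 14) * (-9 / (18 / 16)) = 800 / 49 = 16.33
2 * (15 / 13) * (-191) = -5730 / 13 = -440.77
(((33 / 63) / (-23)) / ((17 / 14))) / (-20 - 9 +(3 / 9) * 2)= 22 / 33235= 0.00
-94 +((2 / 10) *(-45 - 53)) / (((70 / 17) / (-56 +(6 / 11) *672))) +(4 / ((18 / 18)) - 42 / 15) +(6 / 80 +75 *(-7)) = -4611027 / 2200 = -2095.92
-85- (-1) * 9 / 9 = -84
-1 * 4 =-4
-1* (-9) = 9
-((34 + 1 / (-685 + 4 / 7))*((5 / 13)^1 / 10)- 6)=4.69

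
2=2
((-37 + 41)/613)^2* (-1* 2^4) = -256/375769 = -0.00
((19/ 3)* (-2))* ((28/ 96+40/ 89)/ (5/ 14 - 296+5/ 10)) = 210539/ 6619464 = 0.03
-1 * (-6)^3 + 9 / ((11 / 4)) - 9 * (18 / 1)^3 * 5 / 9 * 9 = -2884428 / 11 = -262220.73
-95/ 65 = -19/ 13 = -1.46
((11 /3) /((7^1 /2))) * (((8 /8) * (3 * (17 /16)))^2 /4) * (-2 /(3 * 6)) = -3179 /10752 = -0.30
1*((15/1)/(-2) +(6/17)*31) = 117/34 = 3.44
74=74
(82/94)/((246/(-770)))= -385/141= -2.73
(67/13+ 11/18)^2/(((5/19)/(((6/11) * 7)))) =242033533/501930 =482.21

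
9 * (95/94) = 855/94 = 9.10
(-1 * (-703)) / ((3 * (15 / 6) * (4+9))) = 7.21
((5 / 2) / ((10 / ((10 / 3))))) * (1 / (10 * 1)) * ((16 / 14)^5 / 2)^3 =1099511627776 / 14242684529829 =0.08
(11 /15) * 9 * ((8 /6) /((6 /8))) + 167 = 178.73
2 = 2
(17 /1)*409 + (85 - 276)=6762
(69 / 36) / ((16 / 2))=23 / 96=0.24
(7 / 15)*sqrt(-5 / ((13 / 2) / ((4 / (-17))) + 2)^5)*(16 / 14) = 1024*sqrt(82) / 25845375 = 0.00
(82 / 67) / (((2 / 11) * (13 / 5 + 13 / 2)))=4510 / 6097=0.74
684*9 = 6156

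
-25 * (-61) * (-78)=-118950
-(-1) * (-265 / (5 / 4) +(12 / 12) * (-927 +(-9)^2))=-1058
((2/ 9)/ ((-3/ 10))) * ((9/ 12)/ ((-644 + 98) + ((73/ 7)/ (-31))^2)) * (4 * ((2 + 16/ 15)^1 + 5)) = 22791076/ 694042155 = 0.03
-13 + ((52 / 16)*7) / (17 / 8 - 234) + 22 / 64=-108157 / 8480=-12.75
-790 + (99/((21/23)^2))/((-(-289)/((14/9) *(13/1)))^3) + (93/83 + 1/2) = -788.34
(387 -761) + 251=-123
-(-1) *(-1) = -1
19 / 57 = 1 / 3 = 0.33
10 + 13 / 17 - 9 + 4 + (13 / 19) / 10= 5.83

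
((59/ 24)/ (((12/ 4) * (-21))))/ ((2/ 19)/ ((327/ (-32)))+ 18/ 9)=-122189/ 6230448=-0.02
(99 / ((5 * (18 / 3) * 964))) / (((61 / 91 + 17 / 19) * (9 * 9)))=0.00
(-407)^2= 165649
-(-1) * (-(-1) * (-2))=-2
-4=-4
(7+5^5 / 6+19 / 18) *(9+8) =80920 / 9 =8991.11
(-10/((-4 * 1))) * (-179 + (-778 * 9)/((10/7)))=-12701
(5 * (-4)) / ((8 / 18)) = -45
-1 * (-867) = 867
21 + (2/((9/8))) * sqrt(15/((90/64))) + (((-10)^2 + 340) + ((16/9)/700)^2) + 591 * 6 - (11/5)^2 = 64 * sqrt(6)/27 + 9927858166/2480625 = 4007.97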